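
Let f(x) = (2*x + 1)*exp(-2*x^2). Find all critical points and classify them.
f'(x) = 2*(-2*x*(2*x + 1) + 1)*exp(-2*x^2)

Solve f'(x) = 0:
  f'(x) = (-8*x^2 - 4*x + 2)·exp(-2*x^2) and exp(-2*x^2) > 0 for every x, so f'(x) = 0 ⇔ -8*x^2 - 4*x + 2 = 0.
  Factor: -8*x^2 - 4*x + 2 = -2*(4*x^2 + 2*x - 1); 4*x^2 + 2*x - 1 = 0 has no rational roots; quadratic formula: x = (-2 ± √20)/8.
  ⇒ x = -sqrt(5)/4 - 1/4 ≈ -0.8090, -1/4 + sqrt(5)/4 ≈ 0.3090

f''(x) = 4*(4*x^2*(2*x + 1) - 6*x - 1)*exp(-2*x^2)
Second-derivative test at each critical point:
  f''(-0.8090) = 2.4157 > 0 → local minimum
  f''(0.3090) = -7.3893 < 0 → local maximum

Critical points: x = -sqrt(5)/4 - 1/4 ≈ -0.8090 (local minimum); x = -1/4 + sqrt(5)/4 ≈ 0.3090 (local maximum)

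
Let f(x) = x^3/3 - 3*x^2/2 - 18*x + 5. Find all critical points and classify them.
f'(x) = x^2 - 3*x - 18

Solve f'(x) = 0:
  Factor: x^2 - 3*x - 18 = (x - 6)*(x + 3) = 0.
  ⇒ x = -3, 6

f''(x) = 2*x - 3
Second-derivative test at each critical point:
  f''(-3) = -9 < 0 → local maximum
  f''(6) = 9 > 0 → local minimum

Critical points: x = -3 (local maximum); x = 6 (local minimum)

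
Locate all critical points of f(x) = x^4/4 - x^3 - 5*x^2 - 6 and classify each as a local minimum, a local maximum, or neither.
f'(x) = x*(x^2 - 3*x - 10)

Solve f'(x) = 0:
  Factor: x^3 - 3*x^2 - 10*x = x*(x - 5)*(x + 2) = 0.
  ⇒ x = -2, 0, 5

f''(x) = 3*x^2 - 6*x - 10
Second-derivative test at each critical point:
  f''(-2) = 14 > 0 → local minimum
  f''(0) = -10 < 0 → local maximum
  f''(5) = 35 > 0 → local minimum

Critical points: x = -2 (local minimum); x = 0 (local maximum); x = 5 (local minimum)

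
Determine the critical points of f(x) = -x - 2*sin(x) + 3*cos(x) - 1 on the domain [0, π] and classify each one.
f'(x) = -3*sin(x) - 2*cos(x) - 1

Solve f'(x) = 0 on [0, π]:
  f'(x) = 0 ⇔ -3*sin(x) - 2*cos(x) = 1. Write the left side as R·cos(x + φ) with R = √((-2)² + 3²) = sqrt(13), cos φ = -2*sqrt(13)/13, sin φ = 3*sqrt(13)/13; then cos(x + φ) = sqrt(13)/13. Solve for x and keep the solutions lying in [0, π].
  ⇒ x = atan((-3 + 4*sqrt(3))/(-6*sqrt(3) - 2)) + pi ≈ 2.8346

f''(x) = 2*sin(x) - 3*cos(x)
Second-derivative test at each critical point:
  f''(2.8346) = 3.4641 > 0 → local minimum

Critical points: x = atan((-3 + 4*sqrt(3))/(-6*sqrt(3) - 2)) + pi ≈ 2.8346 (local minimum)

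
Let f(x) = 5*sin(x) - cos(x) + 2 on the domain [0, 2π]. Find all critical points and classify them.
f'(x) = sin(x) + 5*cos(x)

Solve f'(x) = 0 on [0, 2π]:
  f'(x) = 0 ⇔ 5*cos(x) = -sin(x) ⇔ tan(x) = -5, i.e. x = arctan(-5) + nπ; keep the solutions lying in [0, 2π].
  ⇒ x = pi - atan(5) ≈ 1.7682, -atan(5) + 2*pi ≈ 4.9098

f''(x) = -5*sin(x) + cos(x)
Second-derivative test at each critical point:
  f''(1.7682) = -5.0990 < 0 → local maximum
  f''(4.9098) = 5.0990 > 0 → local minimum

Critical points: x = pi - atan(5) ≈ 1.7682 (local maximum); x = -atan(5) + 2*pi ≈ 4.9098 (local minimum)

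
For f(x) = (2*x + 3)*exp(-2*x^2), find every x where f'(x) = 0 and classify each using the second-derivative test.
f'(x) = 2*(-2*x*(2*x + 3) + 1)*exp(-2*x^2)

Solve f'(x) = 0:
  f'(x) = (-8*x^2 - 12*x + 2)·exp(-2*x^2) and exp(-2*x^2) > 0 for every x, so f'(x) = 0 ⇔ -8*x^2 - 12*x + 2 = 0.
  Factor: -8*x^2 - 12*x + 2 = -2*(4*x^2 + 6*x - 1); 4*x^2 + 6*x - 1 = 0 has no rational roots; quadratic formula: x = (-6 ± √52)/8.
  ⇒ x = -sqrt(13)/4 - 3/4 ≈ -1.6514, -3/4 + sqrt(13)/4 ≈ 0.1514

f''(x) = 4*(4*x^2*(2*x + 3) - 6*x - 3)*exp(-2*x^2)
Second-derivative test at each critical point:
  f''(-1.6514) = 0.0617 > 0 → local minimum
  f''(0.1514) = -13.7761 < 0 → local maximum

Critical points: x = -sqrt(13)/4 - 3/4 ≈ -1.6514 (local minimum); x = -3/4 + sqrt(13)/4 ≈ 0.1514 (local maximum)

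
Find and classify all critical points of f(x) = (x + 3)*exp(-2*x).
f'(x) = (-2*x - 5)*exp(-2*x)

Solve f'(x) = 0:
  f'(x) = (-2*x - 5)·exp(-2*x) and exp(-2*x) > 0 for every x, so f'(x) = 0 ⇔ -2*x - 5 = 0.
  -2*x - 5 = 0.
  ⇒ x = -5/2

f''(x) = 4*(x + 2)*exp(-2*x)
Second-derivative test at each critical point:
  f''(-5/2) = -296.8263 < 0 → local maximum

Critical points: x = -5/2 (local maximum)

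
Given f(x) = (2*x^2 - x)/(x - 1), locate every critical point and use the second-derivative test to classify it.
f'(x) = (2*x^2 - 4*x + 1)/(x^2 - 2*x + 1)

Solve f'(x) = 0:
  f'(x) = (2*x^2 - 4*x + 1)/(x - 1)^2; the denominator is positive wherever f is defined, so f'(x) = 0 ⇔ 2*x^2 - 4*x + 1 = 0.
  2*x^2 - 4*x + 1 = 0 has no rational roots; quadratic formula: x = (4 ± √8)/4.
  ⇒ x = 1 - sqrt(2)/2 ≈ 0.2929, sqrt(2)/2 + 1 ≈ 1.7071

f''(x) = 2/(x^3 - 3*x^2 + 3*x - 1)
Second-derivative test at each critical point:
  f''(0.2929) = -5.6569 < 0 → local maximum
  f''(1.7071) = 5.6569 > 0 → local minimum

Critical points: x = 1 - sqrt(2)/2 ≈ 0.2929 (local maximum); x = sqrt(2)/2 + 1 ≈ 1.7071 (local minimum)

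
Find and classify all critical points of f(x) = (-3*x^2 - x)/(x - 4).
f'(x) = (-3*x^2 + 24*x + 4)/(x^2 - 8*x + 16)

Solve f'(x) = 0:
  f'(x) = -(3*x^2 - 24*x - 4)/(x - 4)^2; the denominator is positive wherever f is defined, so f'(x) = 0 ⇔ -3*x^2 + 24*x + 4 = 0.
  3*x^2 - 24*x - 4 = 0 has no rational roots; quadratic formula: x = (24 ± √624)/6.
  ⇒ x = 4 - 2*sqrt(39)/3 ≈ -0.1633, 4 + 2*sqrt(39)/3 ≈ 8.1633

f''(x) = -104/(x^3 - 12*x^2 + 48*x - 64)
Second-derivative test at each critical point:
  f''(-0.1633) = 1.4412 > 0 → local minimum
  f''(8.1633) = -1.4412 < 0 → local maximum

Critical points: x = 4 - 2*sqrt(39)/3 ≈ -0.1633 (local minimum); x = 4 + 2*sqrt(39)/3 ≈ 8.1633 (local maximum)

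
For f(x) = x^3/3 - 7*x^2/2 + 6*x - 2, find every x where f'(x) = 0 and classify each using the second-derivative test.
f'(x) = x^2 - 7*x + 6

Solve f'(x) = 0:
  Factor: x^2 - 7*x + 6 = (x - 6)*(x - 1) = 0.
  ⇒ x = 1, 6

f''(x) = 2*x - 7
Second-derivative test at each critical point:
  f''(1) = -5 < 0 → local maximum
  f''(6) = 5 > 0 → local minimum

Critical points: x = 1 (local maximum); x = 6 (local minimum)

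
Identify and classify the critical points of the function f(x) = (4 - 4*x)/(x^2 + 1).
f'(x) = 4*(-x^2 + 2*x*(x - 1) - 1)/(x^2 + 1)^2

Solve f'(x) = 0:
  f'(x) = 4*(x^2 - 2*x - 1)/(x^2 + 1)^2; the denominator is positive wherever f is defined, so f'(x) = 0 ⇔ 4*x^2 - 8*x - 4 = 0.
  Factor: 4*x^2 - 8*x - 4 = 4*(x^2 - 2*x - 1); x^2 - 2*x - 1 = 0 has no rational roots; quadratic formula: x = (2 ± √8)/2.
  ⇒ x = 1 - sqrt(2) ≈ -0.4142, 1 + sqrt(2) ≈ 2.4142

f''(x) = 8*(4*x^2*(1 - x) + (3*x - 1)*(x^2 + 1))/(x^2 + 1)^3
Second-derivative test at each critical point:
  f''(-0.4142) = -8.2426 < 0 → local maximum
  f''(2.4142) = 0.2426 > 0 → local minimum

Critical points: x = 1 - sqrt(2) ≈ -0.4142 (local maximum); x = 1 + sqrt(2) ≈ 2.4142 (local minimum)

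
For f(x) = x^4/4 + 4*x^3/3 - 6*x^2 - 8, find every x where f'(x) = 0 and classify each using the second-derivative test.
f'(x) = x*(x^2 + 4*x - 12)

Solve f'(x) = 0:
  Factor: x^3 + 4*x^2 - 12*x = x*(x - 2)*(x + 6) = 0.
  ⇒ x = -6, 0, 2

f''(x) = 3*x^2 + 8*x - 12
Second-derivative test at each critical point:
  f''(-6) = 48 > 0 → local minimum
  f''(0) = -12 < 0 → local maximum
  f''(2) = 16 > 0 → local minimum

Critical points: x = -6 (local minimum); x = 0 (local maximum); x = 2 (local minimum)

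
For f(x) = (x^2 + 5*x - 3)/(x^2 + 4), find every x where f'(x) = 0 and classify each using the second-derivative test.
f'(x) = (-5*x^2 + 14*x + 20)/(x^4 + 8*x^2 + 16)

Solve f'(x) = 0:
  f'(x) = -(5*x^2 - 14*x - 20)/(x^2 + 4)^2; the denominator is positive wherever f is defined, so f'(x) = 0 ⇔ -5*x^2 + 14*x + 20 = 0.
  5*x^2 - 14*x - 20 = 0 has no rational roots; quadratic formula: x = (14 ± √596)/10.
  ⇒ x = 7/5 - sqrt(149)/5 ≈ -1.0413, 7/5 + sqrt(149)/5 ≈ 3.8413

f''(x) = 2*(5*x^3 - 21*x^2 - 60*x + 28)/(x^6 + 12*x^4 + 48*x^2 + 64)
Second-derivative test at each critical point:
  f''(-1.0413) = 0.9444 > 0 → local minimum
  f''(3.8413) = -0.0694 < 0 → local maximum

Critical points: x = 7/5 - sqrt(149)/5 ≈ -1.0413 (local minimum); x = 7/5 + sqrt(149)/5 ≈ 3.8413 (local maximum)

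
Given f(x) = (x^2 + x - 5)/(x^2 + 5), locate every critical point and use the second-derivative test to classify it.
f'(x) = (-x^2 + 20*x + 5)/(x^4 + 10*x^2 + 25)

Solve f'(x) = 0:
  f'(x) = -(x^2 - 20*x - 5)/(x^2 + 5)^2; the denominator is positive wherever f is defined, so f'(x) = 0 ⇔ -x^2 + 20*x + 5 = 0.
  x^2 - 20*x - 5 = 0 has no rational roots; quadratic formula: x = (20 ± √420)/2.
  ⇒ x = 10 - sqrt(105) ≈ -0.2470, 10 + sqrt(105) ≈ 20.2470

f''(x) = 2*(x^3 - 30*x^2 - 15*x + 50)/(x^6 + 15*x^4 + 75*x^2 + 125)
Second-derivative test at each critical point:
  f''(-0.2470) = 0.8001 > 0 → local minimum
  f''(20.2470) = -1.190e-04 < 0 → local maximum

Critical points: x = 10 - sqrt(105) ≈ -0.2470 (local minimum); x = 10 + sqrt(105) ≈ 20.2470 (local maximum)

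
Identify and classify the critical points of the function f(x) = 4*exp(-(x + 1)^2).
f'(x) = 8*(-x - 1)*exp(-(x + 1)^2)

Solve f'(x) = 0:
  f'(x) = (-8*x - 8)·exp(-(x + 1)^2) and exp(-(x + 1)^2) > 0 for every x, so f'(x) = 0 ⇔ -8*x - 8 = 0.
  Factor: -8*x - 8 = -8*(x + 1) = 0.
  ⇒ x = -1

f''(x) = 8*(2*(x + 1)^2 - 1)*exp(-(x + 1)^2)
Second-derivative test at each critical point:
  f''(-1) = -8 < 0 → local maximum

Critical points: x = -1 (local maximum)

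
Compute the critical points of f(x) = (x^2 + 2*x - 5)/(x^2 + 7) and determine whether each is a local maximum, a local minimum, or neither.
f'(x) = 2*(-x^2 + 12*x + 7)/(x^4 + 14*x^2 + 49)

Solve f'(x) = 0:
  f'(x) = -2*(x^2 - 12*x - 7)/(x^2 + 7)^2; the denominator is positive wherever f is defined, so f'(x) = 0 ⇔ -2*x^2 + 24*x + 14 = 0.
  Factor: -2*x^2 + 24*x + 14 = -2*(x^2 - 12*x - 7); x^2 - 12*x - 7 = 0 has no rational roots; quadratic formula: x = (12 ± √172)/2.
  ⇒ x = 6 - sqrt(43) ≈ -0.5574, 6 + sqrt(43) ≈ 12.5574

f''(x) = 4*(x^3 - 18*x^2 - 21*x + 42)/(x^6 + 21*x^4 + 147*x^2 + 343)
Second-derivative test at each critical point:
  f''(-0.5574) = 0.4908 > 0 → local minimum
  f''(12.5574) = -0.0010 < 0 → local maximum

Critical points: x = 6 - sqrt(43) ≈ -0.5574 (local minimum); x = 6 + sqrt(43) ≈ 12.5574 (local maximum)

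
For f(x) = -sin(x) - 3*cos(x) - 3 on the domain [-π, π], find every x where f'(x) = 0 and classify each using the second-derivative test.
f'(x) = 3*sin(x) - cos(x)

Solve f'(x) = 0 on [-π, π]:
  f'(x) = 0 ⇔ -cos(x) = -3*sin(x) ⇔ tan(x) = 1/3, i.e. x = arctan(1/3) + nπ; keep the solutions lying in [-π, π].
  ⇒ x = -pi + atan(1/3) ≈ -2.8198, atan(1/3) ≈ 0.3218

f''(x) = sin(x) + 3*cos(x)
Second-derivative test at each critical point:
  f''(-2.8198) = -3.1623 < 0 → local maximum
  f''(0.3218) = 3.1623 > 0 → local minimum

Critical points: x = -pi + atan(1/3) ≈ -2.8198 (local maximum); x = atan(1/3) ≈ 0.3218 (local minimum)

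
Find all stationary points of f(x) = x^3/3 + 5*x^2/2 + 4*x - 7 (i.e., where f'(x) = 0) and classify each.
f'(x) = x^2 + 5*x + 4

Solve f'(x) = 0:
  Factor: x^2 + 5*x + 4 = (x + 1)*(x + 4) = 0.
  ⇒ x = -4, -1

f''(x) = 2*x + 5
Second-derivative test at each critical point:
  f''(-4) = -3 < 0 → local maximum
  f''(-1) = 3 > 0 → local minimum

Critical points: x = -4 (local maximum); x = -1 (local minimum)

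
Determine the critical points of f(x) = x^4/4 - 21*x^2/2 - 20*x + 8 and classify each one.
f'(x) = x^3 - 21*x - 20

Solve f'(x) = 0:
  Factor: x^3 - 21*x - 20 = (x - 5)*(x + 1)*(x + 4) = 0.
  ⇒ x = -4, -1, 5

f''(x) = 3*x^2 - 21
Second-derivative test at each critical point:
  f''(-4) = 27 > 0 → local minimum
  f''(-1) = -18 < 0 → local maximum
  f''(5) = 54 > 0 → local minimum

Critical points: x = -4 (local minimum); x = -1 (local maximum); x = 5 (local minimum)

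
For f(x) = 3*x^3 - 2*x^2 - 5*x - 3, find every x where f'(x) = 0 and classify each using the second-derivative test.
f'(x) = 9*x^2 - 4*x - 5

Solve f'(x) = 0:
  Factor: 9*x^2 - 4*x - 5 = (x - 1)*(9*x + 5) = 0.
  ⇒ x = -5/9, 1

f''(x) = 18*x - 4
Second-derivative test at each critical point:
  f''(-5/9) = -14 < 0 → local maximum
  f''(1) = 14 > 0 → local minimum

Critical points: x = -5/9 (local maximum); x = 1 (local minimum)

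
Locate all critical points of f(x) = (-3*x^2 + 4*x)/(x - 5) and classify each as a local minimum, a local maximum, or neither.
f'(x) = (-3*x^2 + 30*x - 20)/(x^2 - 10*x + 25)

Solve f'(x) = 0:
  f'(x) = -(3*x^2 - 30*x + 20)/(x - 5)^2; the denominator is positive wherever f is defined, so f'(x) = 0 ⇔ -3*x^2 + 30*x - 20 = 0.
  3*x^2 - 30*x + 20 = 0 has no rational roots; quadratic formula: x = (30 ± √660)/6.
  ⇒ x = 5 - sqrt(165)/3 ≈ 0.7183, sqrt(165)/3 + 5 ≈ 9.2817

f''(x) = -110/(x^3 - 15*x^2 + 75*x - 125)
Second-derivative test at each critical point:
  f''(0.7183) = 1.4013 > 0 → local minimum
  f''(9.2817) = -1.4013 < 0 → local maximum

Critical points: x = 5 - sqrt(165)/3 ≈ 0.7183 (local minimum); x = sqrt(165)/3 + 5 ≈ 9.2817 (local maximum)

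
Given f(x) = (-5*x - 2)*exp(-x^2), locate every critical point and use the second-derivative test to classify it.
f'(x) = (2*x*(5*x + 2) - 5)*exp(-x^2)

Solve f'(x) = 0:
  f'(x) = (10*x^2 + 4*x - 5)·exp(-x^2) and exp(-x^2) > 0 for every x, so f'(x) = 0 ⇔ 10*x^2 + 4*x - 5 = 0.
  10*x^2 + 4*x - 5 = 0 has no rational roots; quadratic formula: x = (-4 ± √216)/20.
  ⇒ x = -3*sqrt(6)/10 - 1/5 ≈ -0.9348, -1/5 + 3*sqrt(6)/10 ≈ 0.5348

f''(x) = 2*(-10*x^3 - 4*x^2 + 15*x + 2)*exp(-x^2)
Second-derivative test at each critical point:
  f''(-0.9348) = -6.1331 < 0 → local maximum
  f''(0.5348) = 11.0406 > 0 → local minimum

Critical points: x = -3*sqrt(6)/10 - 1/5 ≈ -0.9348 (local maximum); x = -1/5 + 3*sqrt(6)/10 ≈ 0.5348 (local minimum)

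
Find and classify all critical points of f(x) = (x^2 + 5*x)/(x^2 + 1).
f'(x) = (-5*x^2 + 2*x + 5)/(x^4 + 2*x^2 + 1)

Solve f'(x) = 0:
  f'(x) = -(5*x^2 - 2*x - 5)/(x^2 + 1)^2; the denominator is positive wherever f is defined, so f'(x) = 0 ⇔ -5*x^2 + 2*x + 5 = 0.
  5*x^2 - 2*x - 5 = 0 has no rational roots; quadratic formula: x = (2 ± √104)/10.
  ⇒ x = 1/5 - sqrt(26)/5 ≈ -0.8198, 1/5 + sqrt(26)/5 ≈ 1.2198

f''(x) = 2*(5*x^3 - 3*x^2 - 15*x + 1)/(x^6 + 3*x^4 + 3*x^2 + 1)
Second-derivative test at each critical point:
  f''(-0.8198) = 3.6476 > 0 → local minimum
  f''(1.2198) = -1.6476 < 0 → local maximum

Critical points: x = 1/5 - sqrt(26)/5 ≈ -0.8198 (local minimum); x = 1/5 + sqrt(26)/5 ≈ 1.2198 (local maximum)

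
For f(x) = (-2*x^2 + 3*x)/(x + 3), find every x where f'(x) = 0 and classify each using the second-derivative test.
f'(x) = (-2*x^2 - 12*x + 9)/(x^2 + 6*x + 9)

Solve f'(x) = 0:
  f'(x) = -(2*x^2 + 12*x - 9)/(x + 3)^2; the denominator is positive wherever f is defined, so f'(x) = 0 ⇔ -2*x^2 - 12*x + 9 = 0.
  2*x^2 + 12*x - 9 = 0 has no rational roots; quadratic formula: x = (-12 ± √216)/4.
  ⇒ x = -3*sqrt(6)/2 - 3 ≈ -6.6742, -3 + 3*sqrt(6)/2 ≈ 0.6742

f''(x) = -54/(x^3 + 9*x^2 + 27*x + 27)
Second-derivative test at each critical point:
  f''(-6.6742) = 1.0887 > 0 → local minimum
  f''(0.6742) = -1.0887 < 0 → local maximum

Critical points: x = -3*sqrt(6)/2 - 3 ≈ -6.6742 (local minimum); x = -3 + 3*sqrt(6)/2 ≈ 0.6742 (local maximum)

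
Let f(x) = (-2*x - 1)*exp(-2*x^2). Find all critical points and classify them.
f'(x) = 2*(2*x*(2*x + 1) - 1)*exp(-2*x^2)

Solve f'(x) = 0:
  f'(x) = (8*x^2 + 4*x - 2)·exp(-2*x^2) and exp(-2*x^2) > 0 for every x, so f'(x) = 0 ⇔ 8*x^2 + 4*x - 2 = 0.
  Factor: 8*x^2 + 4*x - 2 = 2*(4*x^2 + 2*x - 1); 4*x^2 + 2*x - 1 = 0 has no rational roots; quadratic formula: x = (-2 ± √20)/8.
  ⇒ x = -sqrt(5)/4 - 1/4 ≈ -0.8090, -1/4 + sqrt(5)/4 ≈ 0.3090

f''(x) = 4*(-8*x^3 - 4*x^2 + 6*x + 1)*exp(-2*x^2)
Second-derivative test at each critical point:
  f''(-0.8090) = -2.4157 < 0 → local maximum
  f''(0.3090) = 7.3893 > 0 → local minimum

Critical points: x = -sqrt(5)/4 - 1/4 ≈ -0.8090 (local maximum); x = -1/4 + sqrt(5)/4 ≈ 0.3090 (local minimum)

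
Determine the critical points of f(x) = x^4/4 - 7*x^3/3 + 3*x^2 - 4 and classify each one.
f'(x) = x*(x^2 - 7*x + 6)

Solve f'(x) = 0:
  Factor: x^3 - 7*x^2 + 6*x = x*(x - 6)*(x - 1) = 0.
  ⇒ x = 0, 1, 6

f''(x) = 3*x^2 - 14*x + 6
Second-derivative test at each critical point:
  f''(0) = 6 > 0 → local minimum
  f''(1) = -5 < 0 → local maximum
  f''(6) = 30 > 0 → local minimum

Critical points: x = 0 (local minimum); x = 1 (local maximum); x = 6 (local minimum)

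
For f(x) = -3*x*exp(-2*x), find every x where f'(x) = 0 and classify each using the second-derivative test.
f'(x) = 3*(2*x - 1)*exp(-2*x)

Solve f'(x) = 0:
  f'(x) = (6*x - 3)·exp(-2*x) and exp(-2*x) > 0 for every x, so f'(x) = 0 ⇔ 6*x - 3 = 0.
  Factor: 6*x - 3 = 3*(2*x - 1) = 0.
  ⇒ x = 1/2

f''(x) = 12*(1 - x)*exp(-2*x)
Second-derivative test at each critical point:
  f''(1/2) = 2.2073 > 0 → local minimum

Critical points: x = 1/2 (local minimum)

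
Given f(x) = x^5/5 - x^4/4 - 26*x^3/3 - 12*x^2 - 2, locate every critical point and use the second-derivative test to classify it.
f'(x) = x*(x^3 - x^2 - 26*x - 24)

Solve f'(x) = 0:
  Factor: x^4 - x^3 - 26*x^2 - 24*x = x*(x - 6)*(x + 1)*(x + 4) = 0.
  ⇒ x = -4, -1, 0, 6

f''(x) = 4*x^3 - 3*x^2 - 52*x - 24
Second-derivative test at each critical point:
  f''(-4) = -120 < 0 → local maximum
  f''(-1) = 21 > 0 → local minimum
  f''(0) = -24 < 0 → local maximum
  f''(6) = 420 > 0 → local minimum

Critical points: x = -4 (local maximum); x = -1 (local minimum); x = 0 (local maximum); x = 6 (local minimum)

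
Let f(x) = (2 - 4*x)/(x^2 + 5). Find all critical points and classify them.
f'(x) = 4*(x^2 - x - 5)/(x^4 + 10*x^2 + 25)

Solve f'(x) = 0:
  f'(x) = 4*(x^2 - x - 5)/(x^2 + 5)^2; the denominator is positive wherever f is defined, so f'(x) = 0 ⇔ 4*x^2 - 4*x - 20 = 0.
  Factor: 4*x^2 - 4*x - 20 = 4*(x^2 - x - 5); x^2 - x - 5 = 0 has no rational roots; quadratic formula: x = (1 ± √21)/2.
  ⇒ x = 1/2 - sqrt(21)/2 ≈ -1.7913, 1/2 + sqrt(21)/2 ≈ 2.7913

f''(x) = 4*(4*x^2*(1 - 2*x) + (6*x - 1)*(x^2 + 5))/(x^2 + 5)^3
Second-derivative test at each critical point:
  f''(-1.7913) = -0.2720 < 0 → local maximum
  f''(2.7913) = 0.1120 > 0 → local minimum

Critical points: x = 1/2 - sqrt(21)/2 ≈ -1.7913 (local maximum); x = 1/2 + sqrt(21)/2 ≈ 2.7913 (local minimum)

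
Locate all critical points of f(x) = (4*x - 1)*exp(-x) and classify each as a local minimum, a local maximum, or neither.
f'(x) = (5 - 4*x)*exp(-x)

Solve f'(x) = 0:
  f'(x) = (5 - 4*x)·exp(-x) and exp(-x) > 0 for every x, so f'(x) = 0 ⇔ 5 - 4*x = 0.
  5 - 4*x = 0.
  ⇒ x = 5/4

f''(x) = (4*x - 9)*exp(-x)
Second-derivative test at each critical point:
  f''(5/4) = -1.1460 < 0 → local maximum

Critical points: x = 5/4 (local maximum)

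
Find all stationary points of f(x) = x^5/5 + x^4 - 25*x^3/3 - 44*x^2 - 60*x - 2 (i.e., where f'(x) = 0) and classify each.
f'(x) = x^4 + 4*x^3 - 25*x^2 - 88*x - 60

Solve f'(x) = 0:
  Factor: x^4 + 4*x^3 - 25*x^2 - 88*x - 60 = (x - 5)*(x + 1)*(x + 2)*(x + 6) = 0.
  ⇒ x = -6, -2, -1, 5

f''(x) = 4*x^3 + 12*x^2 - 50*x - 88
Second-derivative test at each critical point:
  f''(-6) = -220 < 0 → local maximum
  f''(-2) = 28 > 0 → local minimum
  f''(-1) = -30 < 0 → local maximum
  f''(5) = 462 > 0 → local minimum

Critical points: x = -6 (local maximum); x = -2 (local minimum); x = -1 (local maximum); x = 5 (local minimum)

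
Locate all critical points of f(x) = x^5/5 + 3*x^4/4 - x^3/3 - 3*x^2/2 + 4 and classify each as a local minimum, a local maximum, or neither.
f'(x) = x*(x^3 + 3*x^2 - x - 3)

Solve f'(x) = 0:
  Factor: x^4 + 3*x^3 - x^2 - 3*x = x*(x - 1)*(x + 1)*(x + 3) = 0.
  ⇒ x = -3, -1, 0, 1

f''(x) = 4*x^3 + 9*x^2 - 2*x - 3
Second-derivative test at each critical point:
  f''(-3) = -24 < 0 → local maximum
  f''(-1) = 4 > 0 → local minimum
  f''(0) = -3 < 0 → local maximum
  f''(1) = 8 > 0 → local minimum

Critical points: x = -3 (local maximum); x = -1 (local minimum); x = 0 (local maximum); x = 1 (local minimum)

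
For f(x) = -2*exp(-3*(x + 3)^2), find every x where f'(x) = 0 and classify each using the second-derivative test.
f'(x) = 12*(x + 3)*exp(-3*(x + 3)^2)

Solve f'(x) = 0:
  f'(x) = (12*x + 36)·exp(-3*(x + 3)^2) and exp(-3*(x + 3)^2) > 0 for every x, so f'(x) = 0 ⇔ 12*x + 36 = 0.
  Factor: 12*x + 36 = 12*(x + 3) = 0.
  ⇒ x = -3

f''(x) = 12*(1 - 6*(x + 3)^2)*exp(-3*(x + 3)^2)
Second-derivative test at each critical point:
  f''(-3) = 12 > 0 → local minimum

Critical points: x = -3 (local minimum)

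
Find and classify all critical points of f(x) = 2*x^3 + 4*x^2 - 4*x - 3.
f'(x) = 6*x^2 + 8*x - 4

Solve f'(x) = 0:
  Factor: 6*x^2 + 8*x - 4 = 2*(3*x^2 + 4*x - 2); 3*x^2 + 4*x - 2 = 0 has no rational roots; quadratic formula: x = (-4 ± √40)/6.
  ⇒ x = -sqrt(10)/3 - 2/3 ≈ -1.7208, -2/3 + sqrt(10)/3 ≈ 0.3874

f''(x) = 12*x + 8
Second-derivative test at each critical point:
  f''(-1.7208) = -12.6491 < 0 → local maximum
  f''(0.3874) = 12.6491 > 0 → local minimum

Critical points: x = -sqrt(10)/3 - 2/3 ≈ -1.7208 (local maximum); x = -2/3 + sqrt(10)/3 ≈ 0.3874 (local minimum)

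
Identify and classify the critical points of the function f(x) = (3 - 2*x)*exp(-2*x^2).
f'(x) = 2*(2*x*(2*x - 3) - 1)*exp(-2*x^2)

Solve f'(x) = 0:
  f'(x) = (8*x^2 - 12*x - 2)·exp(-2*x^2) and exp(-2*x^2) > 0 for every x, so f'(x) = 0 ⇔ 8*x^2 - 12*x - 2 = 0.
  Factor: 8*x^2 - 12*x - 2 = 2*(4*x^2 - 6*x - 1); 4*x^2 - 6*x - 1 = 0 has no rational roots; quadratic formula: x = (6 ± √52)/8.
  ⇒ x = 3/4 - sqrt(13)/4 ≈ -0.1514, 3/4 + sqrt(13)/4 ≈ 1.6514

f''(x) = 4*(4*x^2*(3 - 2*x) + 6*x - 3)*exp(-2*x^2)
Second-derivative test at each critical point:
  f''(-0.1514) = -13.7761 < 0 → local maximum
  f''(1.6514) = 0.0617 > 0 → local minimum

Critical points: x = 3/4 - sqrt(13)/4 ≈ -0.1514 (local maximum); x = 3/4 + sqrt(13)/4 ≈ 1.6514 (local minimum)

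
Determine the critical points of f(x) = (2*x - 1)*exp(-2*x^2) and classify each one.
f'(x) = 2*(-2*x*(2*x - 1) + 1)*exp(-2*x^2)

Solve f'(x) = 0:
  f'(x) = (-8*x^2 + 4*x + 2)·exp(-2*x^2) and exp(-2*x^2) > 0 for every x, so f'(x) = 0 ⇔ -8*x^2 + 4*x + 2 = 0.
  Factor: -8*x^2 + 4*x + 2 = -2*(4*x^2 - 2*x - 1); 4*x^2 - 2*x - 1 = 0 has no rational roots; quadratic formula: x = (2 ± √20)/8.
  ⇒ x = 1/4 - sqrt(5)/4 ≈ -0.3090, 1/4 + sqrt(5)/4 ≈ 0.8090

f''(x) = 4*(4*x^2*(2*x - 1) - 6*x + 1)*exp(-2*x^2)
Second-derivative test at each critical point:
  f''(-0.3090) = 7.3893 > 0 → local minimum
  f''(0.8090) = -2.4157 < 0 → local maximum

Critical points: x = 1/4 - sqrt(5)/4 ≈ -0.3090 (local minimum); x = 1/4 + sqrt(5)/4 ≈ 0.8090 (local maximum)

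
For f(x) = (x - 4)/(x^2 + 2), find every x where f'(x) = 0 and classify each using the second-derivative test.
f'(x) = (x^2 - 2*x*(x - 4) + 2)/(x^2 + 2)^2

Solve f'(x) = 0:
  f'(x) = -(x^2 - 8*x - 2)/(x^2 + 2)^2; the denominator is positive wherever f is defined, so f'(x) = 0 ⇔ -x^2 + 8*x + 2 = 0.
  x^2 - 8*x - 2 = 0 has no rational roots; quadratic formula: x = (8 ± √72)/2.
  ⇒ x = 4 - 3*sqrt(2) ≈ -0.2426, 4 + 3*sqrt(2) ≈ 8.2426

f''(x) = 2*(4*x^2*(x - 4) + (4 - 3*x)*(x^2 + 2))/(x^2 + 2)^3
Second-derivative test at each critical point:
  f''(-0.2426) = 2.0017 > 0 → local minimum
  f''(8.2426) = -0.0017 < 0 → local maximum

Critical points: x = 4 - 3*sqrt(2) ≈ -0.2426 (local minimum); x = 4 + 3*sqrt(2) ≈ 8.2426 (local maximum)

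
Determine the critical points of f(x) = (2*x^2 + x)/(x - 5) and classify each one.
f'(x) = (2*x^2 - 20*x - 5)/(x^2 - 10*x + 25)

Solve f'(x) = 0:
  f'(x) = (2*x^2 - 20*x - 5)/(x - 5)^2; the denominator is positive wherever f is defined, so f'(x) = 0 ⇔ 2*x^2 - 20*x - 5 = 0.
  2*x^2 - 20*x - 5 = 0 has no rational roots; quadratic formula: x = (20 ± √440)/4.
  ⇒ x = 5 - sqrt(110)/2 ≈ -0.2440, 5 + sqrt(110)/2 ≈ 10.2440

f''(x) = 110/(x^3 - 15*x^2 + 75*x - 125)
Second-derivative test at each critical point:
  f''(-0.2440) = -0.7628 < 0 → local maximum
  f''(10.2440) = 0.7628 > 0 → local minimum

Critical points: x = 5 - sqrt(110)/2 ≈ -0.2440 (local maximum); x = 5 + sqrt(110)/2 ≈ 10.2440 (local minimum)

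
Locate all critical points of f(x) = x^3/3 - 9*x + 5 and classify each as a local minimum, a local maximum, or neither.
f'(x) = x^2 - 9

Solve f'(x) = 0:
  Factor: x^2 - 9 = (x - 3)*(x + 3) = 0.
  ⇒ x = -3, 3

f''(x) = 2*x
Second-derivative test at each critical point:
  f''(-3) = -6 < 0 → local maximum
  f''(3) = 6 > 0 → local minimum

Critical points: x = -3 (local maximum); x = 3 (local minimum)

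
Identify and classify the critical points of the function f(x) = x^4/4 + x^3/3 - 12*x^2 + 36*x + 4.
f'(x) = x^3 + x^2 - 24*x + 36

Solve f'(x) = 0:
  Factor: x^3 + x^2 - 24*x + 36 = (x - 3)*(x - 2)*(x + 6) = 0.
  ⇒ x = -6, 2, 3

f''(x) = 3*x^2 + 2*x - 24
Second-derivative test at each critical point:
  f''(-6) = 72 > 0 → local minimum
  f''(2) = -8 < 0 → local maximum
  f''(3) = 9 > 0 → local minimum

Critical points: x = -6 (local minimum); x = 2 (local maximum); x = 3 (local minimum)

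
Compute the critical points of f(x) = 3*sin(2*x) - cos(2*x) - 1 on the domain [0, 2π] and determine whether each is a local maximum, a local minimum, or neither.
f'(x) = 2*sin(2*x) + 6*cos(2*x)

Solve f'(x) = 0 on [0, 2π]:
  f'(x) = 0 ⇔ 3*cos(2*x) = -sin(2*x) ⇔ tan(2*x) = -3, i.e. 2*x = arctan(-3) + nπ; keep the solutions lying in [0, 2π].
  ⇒ x = -atan(3)/2 + pi/2 ≈ 0.9463, pi - atan(3)/2 ≈ 2.5171, -atan(3)/2 + 3*pi/2 ≈ 4.0879, -atan(3)/2 + 2*pi ≈ 5.6587

f''(x) = -12*sin(2*x) + 4*cos(2*x)
Second-derivative test at each critical point:
  f''(0.9463) = -12.6491 < 0 → local maximum
  f''(2.5171) = 12.6491 > 0 → local minimum
  f''(4.0879) = -12.6491 < 0 → local maximum
  f''(5.6587) = 12.6491 > 0 → local minimum

Critical points: x = -atan(3)/2 + pi/2 ≈ 0.9463 (local maximum); x = pi - atan(3)/2 ≈ 2.5171 (local minimum); x = -atan(3)/2 + 3*pi/2 ≈ 4.0879 (local maximum); x = -atan(3)/2 + 2*pi ≈ 5.6587 (local minimum)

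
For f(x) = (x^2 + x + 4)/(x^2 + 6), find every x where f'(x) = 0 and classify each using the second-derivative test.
f'(x) = (-x^2 + 4*x + 6)/(x^4 + 12*x^2 + 36)

Solve f'(x) = 0:
  f'(x) = -(x^2 - 4*x - 6)/(x^2 + 6)^2; the denominator is positive wherever f is defined, so f'(x) = 0 ⇔ -x^2 + 4*x + 6 = 0.
  x^2 - 4*x - 6 = 0 has no rational roots; quadratic formula: x = (4 ± √40)/2.
  ⇒ x = 2 - sqrt(10) ≈ -1.1623, 2 + sqrt(10) ≈ 5.1623

f''(x) = 2*(x^3 - 6*x^2 - 18*x + 12)/(x^6 + 18*x^4 + 108*x^2 + 216)
Second-derivative test at each critical point:
  f''(-1.1623) = 0.1170 > 0 → local minimum
  f''(5.1623) = -0.0059 < 0 → local maximum

Critical points: x = 2 - sqrt(10) ≈ -1.1623 (local minimum); x = 2 + sqrt(10) ≈ 5.1623 (local maximum)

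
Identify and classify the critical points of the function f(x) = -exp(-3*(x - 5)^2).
f'(x) = 6*(x - 5)*exp(-3*(x - 5)^2)

Solve f'(x) = 0:
  f'(x) = (6*x - 30)·exp(-3*(x - 5)^2) and exp(-3*(x - 5)^2) > 0 for every x, so f'(x) = 0 ⇔ 6*x - 30 = 0.
  Factor: 6*x - 30 = 6*(x - 5) = 0.
  ⇒ x = 5

f''(x) = 6*(1 - 6*(x - 5)^2)*exp(-3*(x - 5)^2)
Second-derivative test at each critical point:
  f''(5) = 6 > 0 → local minimum

Critical points: x = 5 (local minimum)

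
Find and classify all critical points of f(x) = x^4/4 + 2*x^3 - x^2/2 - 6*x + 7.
f'(x) = x^3 + 6*x^2 - x - 6

Solve f'(x) = 0:
  Factor: x^3 + 6*x^2 - x - 6 = (x - 1)*(x + 1)*(x + 6) = 0.
  ⇒ x = -6, -1, 1

f''(x) = 3*x^2 + 12*x - 1
Second-derivative test at each critical point:
  f''(-6) = 35 > 0 → local minimum
  f''(-1) = -10 < 0 → local maximum
  f''(1) = 14 > 0 → local minimum

Critical points: x = -6 (local minimum); x = -1 (local maximum); x = 1 (local minimum)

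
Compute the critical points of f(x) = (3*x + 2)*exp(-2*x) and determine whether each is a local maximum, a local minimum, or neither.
f'(x) = (-6*x - 1)*exp(-2*x)

Solve f'(x) = 0:
  f'(x) = (-6*x - 1)·exp(-2*x) and exp(-2*x) > 0 for every x, so f'(x) = 0 ⇔ -6*x - 1 = 0.
  -6*x - 1 = 0.
  ⇒ x = -1/6

f''(x) = 4*(3*x - 1)*exp(-2*x)
Second-derivative test at each critical point:
  f''(-1/6) = -8.3737 < 0 → local maximum

Critical points: x = -1/6 (local maximum)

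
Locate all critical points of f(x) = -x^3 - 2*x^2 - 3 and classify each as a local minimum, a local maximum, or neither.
f'(x) = x*(-3*x - 4)

Solve f'(x) = 0:
  Factor: -3*x^2 - 4*x = -x*(3*x + 4) = 0.
  ⇒ x = -4/3, 0

f''(x) = -6*x - 4
Second-derivative test at each critical point:
  f''(-4/3) = 4 > 0 → local minimum
  f''(0) = -4 < 0 → local maximum

Critical points: x = -4/3 (local minimum); x = 0 (local maximum)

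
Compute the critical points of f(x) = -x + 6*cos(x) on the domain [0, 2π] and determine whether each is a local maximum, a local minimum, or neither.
f'(x) = -6*sin(x) - 1

Solve f'(x) = 0 on [0, 2π]:
  f'(x) = 0 ⇔ sin(x) = -1/6, i.e. x = arcsin(-1/6) + 2nπ or x = π − arcsin(-1/6) + 2nπ; keep the solutions lying in [0, 2π].
  ⇒ x = asin(1/6) + pi ≈ 3.3090, -asin(1/6) + 2*pi ≈ 6.1157

f''(x) = -6*cos(x)
Second-derivative test at each critical point:
  f''(3.3090) = 5.9161 > 0 → local minimum
  f''(6.1157) = -5.9161 < 0 → local maximum

Critical points: x = asin(1/6) + pi ≈ 3.3090 (local minimum); x = -asin(1/6) + 2*pi ≈ 6.1157 (local maximum)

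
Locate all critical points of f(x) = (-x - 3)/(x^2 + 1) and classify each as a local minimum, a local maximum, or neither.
f'(x) = (-x^2 + 2*x*(x + 3) - 1)/(x^2 + 1)^2

Solve f'(x) = 0:
  f'(x) = (x^2 + 6*x - 1)/(x^2 + 1)^2; the denominator is positive wherever f is defined, so f'(x) = 0 ⇔ x^2 + 6*x - 1 = 0.
  x^2 + 6*x - 1 = 0 has no rational roots; quadratic formula: x = (-6 ± √40)/2.
  ⇒ x = -sqrt(10) - 3 ≈ -6.1623, -3 + sqrt(10) ≈ 0.1623

f''(x) = 2*(-4*x^2*(x + 3) + 3*(x + 1)*(x^2 + 1))/(x^2 + 1)^3
Second-derivative test at each critical point:
  f''(-6.1623) = -0.0042 < 0 → local maximum
  f''(0.1623) = 6.0042 > 0 → local minimum

Critical points: x = -sqrt(10) - 3 ≈ -6.1623 (local maximum); x = -3 + sqrt(10) ≈ 0.1623 (local minimum)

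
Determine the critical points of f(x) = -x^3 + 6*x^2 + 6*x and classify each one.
f'(x) = -3*x^2 + 12*x + 6

Solve f'(x) = 0:
  Factor: -3*x^2 + 12*x + 6 = -3*(x^2 - 4*x - 2); x^2 - 4*x - 2 = 0 has no rational roots; quadratic formula: x = (4 ± √24)/2.
  ⇒ x = 2 - sqrt(6) ≈ -0.4495, 2 + sqrt(6) ≈ 4.4495

f''(x) = 12 - 6*x
Second-derivative test at each critical point:
  f''(-0.4495) = 14.6969 > 0 → local minimum
  f''(4.4495) = -14.6969 < 0 → local maximum

Critical points: x = 2 - sqrt(6) ≈ -0.4495 (local minimum); x = 2 + sqrt(6) ≈ 4.4495 (local maximum)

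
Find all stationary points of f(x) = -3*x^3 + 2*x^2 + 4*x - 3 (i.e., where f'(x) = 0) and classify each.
f'(x) = -9*x^2 + 4*x + 4

Solve f'(x) = 0:
  9*x^2 - 4*x - 4 = 0 has no rational roots; quadratic formula: x = (4 ± √160)/18.
  ⇒ x = 2/9 - 2*sqrt(10)/9 ≈ -0.4805, 2/9 + 2*sqrt(10)/9 ≈ 0.9250

f''(x) = 4 - 18*x
Second-derivative test at each critical point:
  f''(-0.4805) = 12.6491 > 0 → local minimum
  f''(0.9250) = -12.6491 < 0 → local maximum

Critical points: x = 2/9 - 2*sqrt(10)/9 ≈ -0.4805 (local minimum); x = 2/9 + 2*sqrt(10)/9 ≈ 0.9250 (local maximum)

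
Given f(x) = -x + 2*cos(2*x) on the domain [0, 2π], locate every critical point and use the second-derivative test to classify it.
f'(x) = -4*sin(2*x) - 1

Solve f'(x) = 0 on [0, 2π]:
  f'(x) = 0 ⇔ sin(2*x) = -1/4, i.e. 2*x = arcsin(-1/4) + 2nπ or 2*x = π − arcsin(-1/4) + 2nπ; keep the solutions lying in [0, 2π].
  ⇒ x = asin(1/4)/2 + pi/2 ≈ 1.6971, pi - asin(1/4)/2 ≈ 3.0153, asin(1/4)/2 + 3*pi/2 ≈ 4.8387, -asin(1/4)/2 + 2*pi ≈ 6.1568

f''(x) = -8*cos(2*x)
Second-derivative test at each critical point:
  f''(1.6971) = 7.7460 > 0 → local minimum
  f''(3.0153) = -7.7460 < 0 → local maximum
  f''(4.8387) = 7.7460 > 0 → local minimum
  f''(6.1568) = -7.7460 < 0 → local maximum

Critical points: x = asin(1/4)/2 + pi/2 ≈ 1.6971 (local minimum); x = pi - asin(1/4)/2 ≈ 3.0153 (local maximum); x = asin(1/4)/2 + 3*pi/2 ≈ 4.8387 (local minimum); x = -asin(1/4)/2 + 2*pi ≈ 6.1568 (local maximum)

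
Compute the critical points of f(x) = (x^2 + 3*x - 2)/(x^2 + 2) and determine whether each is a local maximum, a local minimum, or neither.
f'(x) = (-3*x^2 + 8*x + 6)/(x^4 + 4*x^2 + 4)

Solve f'(x) = 0:
  f'(x) = -(3*x^2 - 8*x - 6)/(x^2 + 2)^2; the denominator is positive wherever f is defined, so f'(x) = 0 ⇔ -3*x^2 + 8*x + 6 = 0.
  3*x^2 - 8*x - 6 = 0 has no rational roots; quadratic formula: x = (8 ± √136)/6.
  ⇒ x = 4/3 - sqrt(34)/3 ≈ -0.6103, 4/3 + sqrt(34)/3 ≈ 3.2770

f''(x) = 2*(3*x^3 - 12*x^2 - 18*x + 8)/(x^6 + 6*x^4 + 12*x^2 + 8)
Second-derivative test at each critical point:
  f''(-0.6103) = 2.0719 > 0 → local minimum
  f''(3.2770) = -0.0719 < 0 → local maximum

Critical points: x = 4/3 - sqrt(34)/3 ≈ -0.6103 (local minimum); x = 4/3 + sqrt(34)/3 ≈ 3.2770 (local maximum)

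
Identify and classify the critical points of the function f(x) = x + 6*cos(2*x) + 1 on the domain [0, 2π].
f'(x) = 1 - 12*sin(2*x)

Solve f'(x) = 0 on [0, 2π]:
  f'(x) = 0 ⇔ sin(2*x) = 1/12, i.e. 2*x = arcsin(1/12) + 2nπ or 2*x = π − arcsin(1/12) + 2nπ; keep the solutions lying in [0, 2π].
  ⇒ x = asin(1/12)/2 ≈ 0.0417, -asin(1/12)/2 + pi/2 ≈ 1.5291, asin(1/12)/2 + pi ≈ 3.1833, -asin(1/12)/2 + 3*pi/2 ≈ 4.6707

f''(x) = -24*cos(2*x)
Second-derivative test at each critical point:
  f''(0.0417) = -23.9165 < 0 → local maximum
  f''(1.5291) = 23.9165 > 0 → local minimum
  f''(3.1833) = -23.9165 < 0 → local maximum
  f''(4.6707) = 23.9165 > 0 → local minimum

Critical points: x = asin(1/12)/2 ≈ 0.0417 (local maximum); x = -asin(1/12)/2 + pi/2 ≈ 1.5291 (local minimum); x = asin(1/12)/2 + pi ≈ 3.1833 (local maximum); x = -asin(1/12)/2 + 3*pi/2 ≈ 4.6707 (local minimum)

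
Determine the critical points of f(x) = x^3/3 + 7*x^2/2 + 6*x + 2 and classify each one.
f'(x) = x^2 + 7*x + 6

Solve f'(x) = 0:
  Factor: x^2 + 7*x + 6 = (x + 1)*(x + 6) = 0.
  ⇒ x = -6, -1

f''(x) = 2*x + 7
Second-derivative test at each critical point:
  f''(-6) = -5 < 0 → local maximum
  f''(-1) = 5 > 0 → local minimum

Critical points: x = -6 (local maximum); x = -1 (local minimum)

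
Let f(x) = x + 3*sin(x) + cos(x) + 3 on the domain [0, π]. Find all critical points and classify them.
f'(x) = -sin(x) + 3*cos(x) + 1

Solve f'(x) = 0 on [0, π]:
  f'(x) = 0 ⇔ -sin(x) + 3*cos(x) = -1. Write the left side as R·cos(x + φ) with R = √(3² + 1²) = sqrt(10), cos φ = 3*sqrt(10)/10, sin φ = sqrt(10)/10; then cos(x + φ) = -sqrt(10)/10. Solve for x and keep the solutions lying in [0, π].
  ⇒ x = pi/2 ≈ 1.5708

f''(x) = -3*sin(x) - cos(x)
Second-derivative test at each critical point:
  f''(1.5708) = -3 < 0 → local maximum

Critical points: x = pi/2 ≈ 1.5708 (local maximum)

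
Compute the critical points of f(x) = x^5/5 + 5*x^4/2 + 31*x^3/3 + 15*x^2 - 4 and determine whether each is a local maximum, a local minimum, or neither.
f'(x) = x*(x^3 + 10*x^2 + 31*x + 30)

Solve f'(x) = 0:
  Factor: x^4 + 10*x^3 + 31*x^2 + 30*x = x*(x + 2)*(x + 3)*(x + 5) = 0.
  ⇒ x = -5, -3, -2, 0

f''(x) = 4*x^3 + 30*x^2 + 62*x + 30
Second-derivative test at each critical point:
  f''(-5) = -30 < 0 → local maximum
  f''(-3) = 6 > 0 → local minimum
  f''(-2) = -6 < 0 → local maximum
  f''(0) = 30 > 0 → local minimum

Critical points: x = -5 (local maximum); x = -3 (local minimum); x = -2 (local maximum); x = 0 (local minimum)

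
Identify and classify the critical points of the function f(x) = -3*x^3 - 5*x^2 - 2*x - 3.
f'(x) = -9*x^2 - 10*x - 2

Solve f'(x) = 0:
  9*x^2 + 10*x + 2 = 0 has no rational roots; quadratic formula: x = (-10 ± √28)/18.
  ⇒ x = -5/9 - sqrt(7)/9 ≈ -0.8495, -5/9 + sqrt(7)/9 ≈ -0.2616

f''(x) = -18*x - 10
Second-derivative test at each critical point:
  f''(-0.8495) = 5.2915 > 0 → local minimum
  f''(-0.2616) = -5.2915 < 0 → local maximum

Critical points: x = -5/9 - sqrt(7)/9 ≈ -0.8495 (local minimum); x = -5/9 + sqrt(7)/9 ≈ -0.2616 (local maximum)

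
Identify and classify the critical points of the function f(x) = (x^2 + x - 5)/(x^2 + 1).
f'(x) = (-x^2 + 12*x + 1)/(x^4 + 2*x^2 + 1)

Solve f'(x) = 0:
  f'(x) = -(x^2 - 12*x - 1)/(x^2 + 1)^2; the denominator is positive wherever f is defined, so f'(x) = 0 ⇔ -x^2 + 12*x + 1 = 0.
  x^2 - 12*x - 1 = 0 has no rational roots; quadratic formula: x = (12 ± √148)/2.
  ⇒ x = 6 - sqrt(37) ≈ -0.0828, 6 + sqrt(37) ≈ 12.0828

f''(x) = 2*(x^3 - 18*x^2 - 3*x + 6)/(x^6 + 3*x^4 + 3*x^2 + 1)
Second-derivative test at each critical point:
  f''(-0.0828) = 12.0006 > 0 → local minimum
  f''(12.0828) = -0.0006 < 0 → local maximum

Critical points: x = 6 - sqrt(37) ≈ -0.0828 (local minimum); x = 6 + sqrt(37) ≈ 12.0828 (local maximum)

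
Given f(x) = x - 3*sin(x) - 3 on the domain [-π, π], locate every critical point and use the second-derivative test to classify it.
f'(x) = 1 - 3*cos(x)

Solve f'(x) = 0 on [-π, π]:
  f'(x) = 0 ⇔ cos(x) = 1/3, i.e. x = ±arccos(1/3) + 2nπ; keep the solutions lying in [-π, π].
  ⇒ x = -acos(1/3) ≈ -1.2310, acos(1/3) ≈ 1.2310

f''(x) = 3*sin(x)
Second-derivative test at each critical point:
  f''(-1.2310) = -2.8284 < 0 → local maximum
  f''(1.2310) = 2.8284 > 0 → local minimum

Critical points: x = -acos(1/3) ≈ -1.2310 (local maximum); x = acos(1/3) ≈ 1.2310 (local minimum)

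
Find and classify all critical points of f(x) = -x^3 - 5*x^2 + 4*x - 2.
f'(x) = -3*x^2 - 10*x + 4

Solve f'(x) = 0:
  3*x^2 + 10*x - 4 = 0 has no rational roots; quadratic formula: x = (-10 ± √148)/6.
  ⇒ x = -sqrt(37)/3 - 5/3 ≈ -3.6943, -5/3 + sqrt(37)/3 ≈ 0.3609

f''(x) = -6*x - 10
Second-derivative test at each critical point:
  f''(-3.6943) = 12.1655 > 0 → local minimum
  f''(0.3609) = -12.1655 < 0 → local maximum

Critical points: x = -sqrt(37)/3 - 5/3 ≈ -3.6943 (local minimum); x = -5/3 + sqrt(37)/3 ≈ 0.3609 (local maximum)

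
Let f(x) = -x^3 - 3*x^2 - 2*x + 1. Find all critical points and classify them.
f'(x) = -3*x^2 - 6*x - 2

Solve f'(x) = 0:
  3*x^2 + 6*x + 2 = 0 has no rational roots; quadratic formula: x = (-6 ± √12)/6.
  ⇒ x = -1 - sqrt(3)/3 ≈ -1.5774, -1 + sqrt(3)/3 ≈ -0.4226

f''(x) = -6*x - 6
Second-derivative test at each critical point:
  f''(-1.5774) = 3.4641 > 0 → local minimum
  f''(-0.4226) = -3.4641 < 0 → local maximum

Critical points: x = -1 - sqrt(3)/3 ≈ -1.5774 (local minimum); x = -1 + sqrt(3)/3 ≈ -0.4226 (local maximum)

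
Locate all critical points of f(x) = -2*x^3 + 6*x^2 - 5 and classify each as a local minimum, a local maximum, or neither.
f'(x) = 6*x*(2 - x)

Solve f'(x) = 0:
  Factor: -6*x^2 + 12*x = -6*x*(x - 2) = 0.
  ⇒ x = 0, 2

f''(x) = 12 - 12*x
Second-derivative test at each critical point:
  f''(0) = 12 > 0 → local minimum
  f''(2) = -12 < 0 → local maximum

Critical points: x = 0 (local minimum); x = 2 (local maximum)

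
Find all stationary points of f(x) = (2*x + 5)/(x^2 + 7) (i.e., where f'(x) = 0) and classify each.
f'(x) = 2*(-x^2 - 5*x + 7)/(x^4 + 14*x^2 + 49)

Solve f'(x) = 0:
  f'(x) = -2*(x^2 + 5*x - 7)/(x^2 + 7)^2; the denominator is positive wherever f is defined, so f'(x) = 0 ⇔ -2*x^2 - 10*x + 14 = 0.
  Factor: -2*x^2 - 10*x + 14 = -2*(x^2 + 5*x - 7); x^2 + 5*x - 7 = 0 has no rational roots; quadratic formula: x = (-5 ± √53)/2.
  ⇒ x = -sqrt(53)/2 - 5/2 ≈ -6.1401, -5/2 + sqrt(53)/2 ≈ 1.1401

f''(x) = 2*(4*x^2*(2*x + 5) - (6*x + 5)*(x^2 + 7))/(x^2 + 7)^3
Second-derivative test at each critical point:
  f''(-6.1401) = 0.0073 > 0 → local minimum
  f''(1.1401) = -0.2114 < 0 → local maximum

Critical points: x = -sqrt(53)/2 - 5/2 ≈ -6.1401 (local minimum); x = -5/2 + sqrt(53)/2 ≈ 1.1401 (local maximum)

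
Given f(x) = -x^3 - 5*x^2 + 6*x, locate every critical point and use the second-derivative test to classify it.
f'(x) = -3*x^2 - 10*x + 6

Solve f'(x) = 0:
  3*x^2 + 10*x - 6 = 0 has no rational roots; quadratic formula: x = (-10 ± √172)/6.
  ⇒ x = -sqrt(43)/3 - 5/3 ≈ -3.8525, -5/3 + sqrt(43)/3 ≈ 0.5191

f''(x) = -6*x - 10
Second-derivative test at each critical point:
  f''(-3.8525) = 13.1149 > 0 → local minimum
  f''(0.5191) = -13.1149 < 0 → local maximum

Critical points: x = -sqrt(43)/3 - 5/3 ≈ -3.8525 (local minimum); x = -5/3 + sqrt(43)/3 ≈ 0.5191 (local maximum)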